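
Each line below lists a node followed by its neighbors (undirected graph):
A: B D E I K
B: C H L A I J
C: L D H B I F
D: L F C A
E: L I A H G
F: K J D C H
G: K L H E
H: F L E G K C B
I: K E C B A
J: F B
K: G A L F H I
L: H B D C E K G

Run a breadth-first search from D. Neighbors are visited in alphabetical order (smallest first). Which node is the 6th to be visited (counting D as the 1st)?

B

Visit D; enqueue A, C, F, L → queue [A, C, F, L]
Visit A; enqueue B, E, I, K → queue [C, F, L, B, E, I, K]
Visit C; enqueue H → queue [F, L, B, E, I, K, H]
Visit F; enqueue J → queue [L, B, E, I, K, H, J]
Visit L; enqueue G → queue [B, E, I, K, H, J, G]
Visit B → queue [E, I, K, H, J, G]
Visit E → queue [I, K, H, J, G]
Visit I → queue [K, H, J, G]
Visit K → queue [H, J, G]
Visit H → queue [J, G]
Visit J → queue [G]
Visit G → queue []

Visit order: D, A, C, F, L, B, E, I, K, H, J, G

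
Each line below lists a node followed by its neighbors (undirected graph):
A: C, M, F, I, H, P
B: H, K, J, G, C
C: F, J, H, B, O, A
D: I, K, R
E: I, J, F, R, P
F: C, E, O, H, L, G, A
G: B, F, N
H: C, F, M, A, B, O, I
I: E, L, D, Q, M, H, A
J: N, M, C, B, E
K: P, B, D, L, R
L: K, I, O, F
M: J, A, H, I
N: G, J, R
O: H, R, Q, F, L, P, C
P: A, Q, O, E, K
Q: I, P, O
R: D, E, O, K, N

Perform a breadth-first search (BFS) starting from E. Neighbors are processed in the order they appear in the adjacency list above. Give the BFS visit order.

Visit E; enqueue I, J, F, R, P → queue [I, J, F, R, P]
Visit I; enqueue L, D, Q, M, H, A → queue [J, F, R, P, L, D, Q, M, H, A]
Visit J; enqueue N, C, B → queue [F, R, P, L, D, Q, M, H, A, N, C, B]
Visit F; enqueue O, G → queue [R, P, L, D, Q, M, H, A, N, C, B, O, G]
Visit R; enqueue K → queue [P, L, D, Q, M, H, A, N, C, B, O, G, K]
Visit P → queue [L, D, Q, M, H, A, N, C, B, O, G, K]
Visit L → queue [D, Q, M, H, A, N, C, B, O, G, K]
Visit D → queue [Q, M, H, A, N, C, B, O, G, K]
Visit Q → queue [M, H, A, N, C, B, O, G, K]
Visit M → queue [H, A, N, C, B, O, G, K]
Visit H → queue [A, N, C, B, O, G, K]
Visit A → queue [N, C, B, O, G, K]
Visit N → queue [C, B, O, G, K]
Visit C → queue [B, O, G, K]
Visit B → queue [O, G, K]
Visit O → queue [G, K]
Visit G → queue [K]
Visit K → queue []

E, I, J, F, R, P, L, D, Q, M, H, A, N, C, B, O, G, K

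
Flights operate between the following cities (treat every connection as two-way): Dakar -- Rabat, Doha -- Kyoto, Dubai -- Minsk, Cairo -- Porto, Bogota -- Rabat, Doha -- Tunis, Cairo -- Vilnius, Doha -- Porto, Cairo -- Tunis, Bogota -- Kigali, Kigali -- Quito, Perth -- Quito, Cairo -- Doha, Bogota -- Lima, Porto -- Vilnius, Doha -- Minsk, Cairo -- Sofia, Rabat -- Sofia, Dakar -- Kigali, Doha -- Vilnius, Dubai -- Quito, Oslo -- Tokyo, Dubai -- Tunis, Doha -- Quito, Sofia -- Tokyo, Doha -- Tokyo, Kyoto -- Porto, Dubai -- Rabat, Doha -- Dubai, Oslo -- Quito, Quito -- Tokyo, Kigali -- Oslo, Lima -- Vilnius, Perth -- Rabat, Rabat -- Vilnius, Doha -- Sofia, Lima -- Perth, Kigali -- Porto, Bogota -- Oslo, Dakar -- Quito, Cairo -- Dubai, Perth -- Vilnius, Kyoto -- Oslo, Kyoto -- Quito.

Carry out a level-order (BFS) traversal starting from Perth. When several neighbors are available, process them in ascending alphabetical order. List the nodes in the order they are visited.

Visit Perth; enqueue Lima, Quito, Rabat, Vilnius → queue [Lima, Quito, Rabat, Vilnius]
Visit Lima; enqueue Bogota → queue [Quito, Rabat, Vilnius, Bogota]
Visit Quito; enqueue Dakar, Doha, Dubai, Kigali, Kyoto, Oslo, Tokyo → queue [Rabat, Vilnius, Bogota, Dakar, Doha, Dubai, Kigali, Kyoto, Oslo, Tokyo]
Visit Rabat; enqueue Sofia → queue [Vilnius, Bogota, Dakar, Doha, Dubai, Kigali, Kyoto, Oslo, Tokyo, Sofia]
Visit Vilnius; enqueue Cairo, Porto → queue [Bogota, Dakar, Doha, Dubai, Kigali, Kyoto, Oslo, Tokyo, Sofia, Cairo, Porto]
Visit Bogota → queue [Dakar, Doha, Dubai, Kigali, Kyoto, Oslo, Tokyo, Sofia, Cairo, Porto]
Visit Dakar → queue [Doha, Dubai, Kigali, Kyoto, Oslo, Tokyo, Sofia, Cairo, Porto]
Visit Doha; enqueue Minsk, Tunis → queue [Dubai, Kigali, Kyoto, Oslo, Tokyo, Sofia, Cairo, Porto, Minsk, Tunis]
Visit Dubai → queue [Kigali, Kyoto, Oslo, Tokyo, Sofia, Cairo, Porto, Minsk, Tunis]
Visit Kigali → queue [Kyoto, Oslo, Tokyo, Sofia, Cairo, Porto, Minsk, Tunis]
Visit Kyoto → queue [Oslo, Tokyo, Sofia, Cairo, Porto, Minsk, Tunis]
Visit Oslo → queue [Tokyo, Sofia, Cairo, Porto, Minsk, Tunis]
Visit Tokyo → queue [Sofia, Cairo, Porto, Minsk, Tunis]
Visit Sofia → queue [Cairo, Porto, Minsk, Tunis]
Visit Cairo → queue [Porto, Minsk, Tunis]
Visit Porto → queue [Minsk, Tunis]
Visit Minsk → queue [Tunis]
Visit Tunis → queue []

Perth → Lima → Quito → Rabat → Vilnius → Bogota → Dakar → Doha → Dubai → Kigali → Kyoto → Oslo → Tokyo → Sofia → Cairo → Porto → Minsk → Tunis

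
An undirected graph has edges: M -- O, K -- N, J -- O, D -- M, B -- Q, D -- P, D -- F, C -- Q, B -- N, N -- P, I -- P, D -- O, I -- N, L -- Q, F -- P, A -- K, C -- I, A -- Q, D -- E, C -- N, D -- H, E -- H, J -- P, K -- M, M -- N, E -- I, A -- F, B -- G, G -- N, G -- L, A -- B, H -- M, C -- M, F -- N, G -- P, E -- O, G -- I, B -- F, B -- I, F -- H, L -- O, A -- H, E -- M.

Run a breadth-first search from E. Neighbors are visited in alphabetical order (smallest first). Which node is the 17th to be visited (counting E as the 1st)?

Visit E; enqueue D, H, I, M, O → queue [D, H, I, M, O]
Visit D; enqueue F, P → queue [H, I, M, O, F, P]
Visit H; enqueue A → queue [I, M, O, F, P, A]
Visit I; enqueue B, C, G, N → queue [M, O, F, P, A, B, C, G, N]
Visit M; enqueue K → queue [O, F, P, A, B, C, G, N, K]
Visit O; enqueue J, L → queue [F, P, A, B, C, G, N, K, J, L]
Visit F → queue [P, A, B, C, G, N, K, J, L]
Visit P → queue [A, B, C, G, N, K, J, L]
Visit A; enqueue Q → queue [B, C, G, N, K, J, L, Q]
Visit B → queue [C, G, N, K, J, L, Q]
Visit C → queue [G, N, K, J, L, Q]
Visit G → queue [N, K, J, L, Q]
Visit N → queue [K, J, L, Q]
Visit K → queue [J, L, Q]
Visit J → queue [L, Q]
Visit L → queue [Q]
Visit Q → queue []

Visit order: E, D, H, I, M, O, F, P, A, B, C, G, N, K, J, L, Q

Q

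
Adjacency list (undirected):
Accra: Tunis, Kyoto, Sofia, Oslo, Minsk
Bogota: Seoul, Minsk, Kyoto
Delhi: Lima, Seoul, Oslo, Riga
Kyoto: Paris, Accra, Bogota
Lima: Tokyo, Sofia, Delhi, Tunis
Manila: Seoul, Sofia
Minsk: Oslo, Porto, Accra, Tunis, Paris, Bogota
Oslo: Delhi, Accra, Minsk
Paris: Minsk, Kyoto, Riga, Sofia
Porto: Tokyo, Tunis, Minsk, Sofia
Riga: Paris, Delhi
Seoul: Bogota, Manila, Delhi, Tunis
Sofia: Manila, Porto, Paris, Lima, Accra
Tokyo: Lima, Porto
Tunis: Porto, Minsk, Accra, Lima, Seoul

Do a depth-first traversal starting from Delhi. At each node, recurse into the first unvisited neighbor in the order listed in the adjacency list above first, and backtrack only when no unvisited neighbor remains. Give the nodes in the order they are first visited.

Visit Delhi
Delhi → Lima
Lima → Tokyo
Tokyo → Porto
Porto → Tunis
Tunis → Minsk
Minsk → Oslo
Oslo → Accra
Accra → Kyoto
Kyoto → Paris
Paris → Riga
Paris → Sofia
Sofia → Manila
Manila → Seoul
Seoul → Bogota

Delhi -> Lima -> Tokyo -> Porto -> Tunis -> Minsk -> Oslo -> Accra -> Kyoto -> Paris -> Riga -> Sofia -> Manila -> Seoul -> Bogota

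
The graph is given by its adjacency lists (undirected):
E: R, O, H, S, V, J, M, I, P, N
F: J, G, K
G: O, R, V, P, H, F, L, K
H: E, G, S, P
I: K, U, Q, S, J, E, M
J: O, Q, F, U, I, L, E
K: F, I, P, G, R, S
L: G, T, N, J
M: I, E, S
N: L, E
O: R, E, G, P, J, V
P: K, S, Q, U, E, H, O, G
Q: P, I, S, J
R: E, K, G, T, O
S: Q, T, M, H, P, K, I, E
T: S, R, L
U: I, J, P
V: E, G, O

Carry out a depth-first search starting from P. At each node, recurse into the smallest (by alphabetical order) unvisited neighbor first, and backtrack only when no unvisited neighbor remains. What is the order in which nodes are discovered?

P, E, H, G, F, J, I, K, R, O, V, T, L, N, S, M, Q, U

Visit P
P → E
E → H
H → G
G → F
F → J
J → I
I → K
K → R
R → O
O → V
R → T
T → L
L → N
T → S
S → M
S → Q
I → U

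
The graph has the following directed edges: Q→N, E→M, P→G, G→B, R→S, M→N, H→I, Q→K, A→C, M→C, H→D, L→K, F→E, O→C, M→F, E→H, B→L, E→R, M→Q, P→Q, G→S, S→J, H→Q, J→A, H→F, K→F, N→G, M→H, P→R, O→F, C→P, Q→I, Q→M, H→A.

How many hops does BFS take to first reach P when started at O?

Level 0: O
Level 1: C, F
Level 2: E, P
Level 3: G, H, M, Q, R
Level 4: A, B, D, I, K, N, S
Level 5: J, L
P first appears at level 2.

2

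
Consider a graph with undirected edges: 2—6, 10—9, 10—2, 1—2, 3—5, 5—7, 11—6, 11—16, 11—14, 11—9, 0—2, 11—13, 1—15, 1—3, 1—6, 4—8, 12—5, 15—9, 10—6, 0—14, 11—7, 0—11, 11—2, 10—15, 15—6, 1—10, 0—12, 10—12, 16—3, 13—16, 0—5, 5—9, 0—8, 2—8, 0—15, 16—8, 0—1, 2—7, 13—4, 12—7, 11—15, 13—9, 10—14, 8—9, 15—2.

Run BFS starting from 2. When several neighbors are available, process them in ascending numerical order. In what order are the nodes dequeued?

Visit 2; enqueue 0, 1, 6, 7, 8, 10, 11, 15 → queue [0, 1, 6, 7, 8, 10, 11, 15]
Visit 0; enqueue 5, 12, 14 → queue [1, 6, 7, 8, 10, 11, 15, 5, 12, 14]
Visit 1; enqueue 3 → queue [6, 7, 8, 10, 11, 15, 5, 12, 14, 3]
Visit 6 → queue [7, 8, 10, 11, 15, 5, 12, 14, 3]
Visit 7 → queue [8, 10, 11, 15, 5, 12, 14, 3]
Visit 8; enqueue 4, 9, 16 → queue [10, 11, 15, 5, 12, 14, 3, 4, 9, 16]
Visit 10 → queue [11, 15, 5, 12, 14, 3, 4, 9, 16]
Visit 11; enqueue 13 → queue [15, 5, 12, 14, 3, 4, 9, 16, 13]
Visit 15 → queue [5, 12, 14, 3, 4, 9, 16, 13]
Visit 5 → queue [12, 14, 3, 4, 9, 16, 13]
Visit 12 → queue [14, 3, 4, 9, 16, 13]
Visit 14 → queue [3, 4, 9, 16, 13]
Visit 3 → queue [4, 9, 16, 13]
Visit 4 → queue [9, 16, 13]
Visit 9 → queue [16, 13]
Visit 16 → queue [13]
Visit 13 → queue []

2 -> 0 -> 1 -> 6 -> 7 -> 8 -> 10 -> 11 -> 15 -> 5 -> 12 -> 14 -> 3 -> 4 -> 9 -> 16 -> 13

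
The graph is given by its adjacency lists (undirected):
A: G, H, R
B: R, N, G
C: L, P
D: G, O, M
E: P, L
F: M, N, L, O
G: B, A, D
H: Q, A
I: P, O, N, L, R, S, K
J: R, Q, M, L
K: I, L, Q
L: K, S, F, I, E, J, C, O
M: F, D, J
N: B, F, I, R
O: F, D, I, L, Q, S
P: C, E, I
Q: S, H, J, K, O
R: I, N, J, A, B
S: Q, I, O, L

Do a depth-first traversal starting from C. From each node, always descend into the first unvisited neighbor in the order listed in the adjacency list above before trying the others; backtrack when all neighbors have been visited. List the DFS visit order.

Visit C
C → L
L → K
K → I
I → P
P → E
I → O
O → F
F → M
M → D
D → G
G → B
B → R
R → N
R → J
J → Q
Q → S
Q → H
H → A

C L K I P E O F M D G B R N J Q S H A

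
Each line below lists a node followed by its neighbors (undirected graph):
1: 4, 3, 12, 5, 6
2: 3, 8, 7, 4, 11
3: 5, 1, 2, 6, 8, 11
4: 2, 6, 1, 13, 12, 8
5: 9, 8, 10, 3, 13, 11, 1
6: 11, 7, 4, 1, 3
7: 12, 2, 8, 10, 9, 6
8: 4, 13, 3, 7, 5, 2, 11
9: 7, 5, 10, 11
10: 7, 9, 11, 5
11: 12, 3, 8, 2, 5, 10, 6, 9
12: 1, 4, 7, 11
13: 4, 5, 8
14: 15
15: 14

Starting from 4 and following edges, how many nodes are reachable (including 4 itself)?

13

BFS from 4 visits: 4, 2, 6, 1, 13, 12, 8, 3, 7, 11, 5, 10, 9
Reachable nodes: 13 of 15 total.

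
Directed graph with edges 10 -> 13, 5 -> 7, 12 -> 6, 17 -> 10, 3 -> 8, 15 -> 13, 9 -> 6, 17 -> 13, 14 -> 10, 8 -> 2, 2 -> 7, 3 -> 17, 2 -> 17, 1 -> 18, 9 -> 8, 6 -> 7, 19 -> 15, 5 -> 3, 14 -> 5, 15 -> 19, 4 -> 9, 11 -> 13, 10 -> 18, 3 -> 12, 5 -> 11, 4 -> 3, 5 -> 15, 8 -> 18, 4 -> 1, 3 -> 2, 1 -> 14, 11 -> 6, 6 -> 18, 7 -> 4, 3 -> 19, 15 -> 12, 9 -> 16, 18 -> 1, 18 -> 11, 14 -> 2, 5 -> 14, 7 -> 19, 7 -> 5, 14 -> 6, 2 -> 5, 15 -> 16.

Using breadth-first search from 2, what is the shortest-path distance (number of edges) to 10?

2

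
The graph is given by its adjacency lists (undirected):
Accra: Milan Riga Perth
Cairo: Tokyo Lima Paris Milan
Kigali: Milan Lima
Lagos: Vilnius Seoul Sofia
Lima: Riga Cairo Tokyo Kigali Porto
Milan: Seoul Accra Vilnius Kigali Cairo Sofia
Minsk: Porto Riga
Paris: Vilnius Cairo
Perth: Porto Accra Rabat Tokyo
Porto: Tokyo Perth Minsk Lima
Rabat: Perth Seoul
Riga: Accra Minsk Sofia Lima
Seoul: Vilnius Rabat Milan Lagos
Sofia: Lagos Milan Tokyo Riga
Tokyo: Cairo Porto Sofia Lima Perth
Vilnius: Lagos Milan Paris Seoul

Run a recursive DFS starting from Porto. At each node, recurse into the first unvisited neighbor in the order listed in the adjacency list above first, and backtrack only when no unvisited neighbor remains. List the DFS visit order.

Visit Porto
Porto → Tokyo
Tokyo → Cairo
Cairo → Lima
Lima → Riga
Riga → Accra
Accra → Milan
Milan → Seoul
Seoul → Vilnius
Vilnius → Lagos
Lagos → Sofia
Vilnius → Paris
Seoul → Rabat
Rabat → Perth
Milan → Kigali
Riga → Minsk

Porto -> Tokyo -> Cairo -> Lima -> Riga -> Accra -> Milan -> Seoul -> Vilnius -> Lagos -> Sofia -> Paris -> Rabat -> Perth -> Kigali -> Minsk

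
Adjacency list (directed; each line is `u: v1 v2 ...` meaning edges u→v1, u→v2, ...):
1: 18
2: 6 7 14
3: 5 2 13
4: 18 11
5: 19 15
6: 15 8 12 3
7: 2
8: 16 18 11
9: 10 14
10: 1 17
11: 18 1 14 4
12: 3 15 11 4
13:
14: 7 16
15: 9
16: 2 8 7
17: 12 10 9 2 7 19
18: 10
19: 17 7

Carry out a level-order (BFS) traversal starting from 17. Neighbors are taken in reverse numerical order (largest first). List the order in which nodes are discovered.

17, 19, 12, 10, 9, 7, 2, 15, 11, 4, 3, 1, 14, 6, 18, 13, 5, 16, 8

Visit 17; enqueue 19, 12, 10, 9, 7, 2 → queue [19, 12, 10, 9, 7, 2]
Visit 19 → queue [12, 10, 9, 7, 2]
Visit 12; enqueue 15, 11, 4, 3 → queue [10, 9, 7, 2, 15, 11, 4, 3]
Visit 10; enqueue 1 → queue [9, 7, 2, 15, 11, 4, 3, 1]
Visit 9; enqueue 14 → queue [7, 2, 15, 11, 4, 3, 1, 14]
Visit 7 → queue [2, 15, 11, 4, 3, 1, 14]
Visit 2; enqueue 6 → queue [15, 11, 4, 3, 1, 14, 6]
Visit 15 → queue [11, 4, 3, 1, 14, 6]
Visit 11; enqueue 18 → queue [4, 3, 1, 14, 6, 18]
Visit 4 → queue [3, 1, 14, 6, 18]
Visit 3; enqueue 13, 5 → queue [1, 14, 6, 18, 13, 5]
Visit 1 → queue [14, 6, 18, 13, 5]
Visit 14; enqueue 16 → queue [6, 18, 13, 5, 16]
Visit 6; enqueue 8 → queue [18, 13, 5, 16, 8]
Visit 18 → queue [13, 5, 16, 8]
Visit 13 → queue [5, 16, 8]
Visit 5 → queue [16, 8]
Visit 16 → queue [8]
Visit 8 → queue []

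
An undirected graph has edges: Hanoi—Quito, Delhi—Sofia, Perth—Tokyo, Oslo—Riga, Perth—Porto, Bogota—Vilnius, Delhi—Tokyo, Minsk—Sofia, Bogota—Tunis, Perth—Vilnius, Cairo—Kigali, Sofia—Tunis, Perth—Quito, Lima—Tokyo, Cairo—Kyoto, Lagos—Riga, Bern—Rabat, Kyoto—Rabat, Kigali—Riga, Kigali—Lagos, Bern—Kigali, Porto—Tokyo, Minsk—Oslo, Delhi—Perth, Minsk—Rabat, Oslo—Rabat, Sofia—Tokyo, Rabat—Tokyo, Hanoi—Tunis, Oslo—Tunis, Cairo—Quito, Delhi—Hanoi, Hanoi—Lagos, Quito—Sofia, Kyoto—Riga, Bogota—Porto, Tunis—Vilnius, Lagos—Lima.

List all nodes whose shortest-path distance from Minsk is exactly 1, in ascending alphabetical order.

Level 0: Minsk
Level 1: Oslo, Rabat, Sofia
Level 2: Bern, Delhi, Kyoto, Quito, Riga, Tokyo, Tunis
Level 3: Bogota, Cairo, Hanoi, Kigali, Lagos, Lima, Perth, Porto, Vilnius

Oslo, Rabat, Sofia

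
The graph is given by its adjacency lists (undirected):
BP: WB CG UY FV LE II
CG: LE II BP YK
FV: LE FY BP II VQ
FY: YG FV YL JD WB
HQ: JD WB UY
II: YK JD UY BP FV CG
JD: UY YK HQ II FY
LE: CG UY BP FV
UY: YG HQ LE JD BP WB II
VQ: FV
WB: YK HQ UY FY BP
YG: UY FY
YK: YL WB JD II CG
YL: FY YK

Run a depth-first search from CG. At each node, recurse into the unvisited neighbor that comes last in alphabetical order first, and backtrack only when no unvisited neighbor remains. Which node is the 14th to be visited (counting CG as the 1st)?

Visit CG
CG → YK
YK → YL
YL → FY
FY → YG
YG → UY
UY → WB
WB → HQ
HQ → JD
JD → II
II → FV
FV → VQ
FV → LE
LE → BP

Visit order: CG, YK, YL, FY, YG, UY, WB, HQ, JD, II, FV, VQ, LE, BP

BP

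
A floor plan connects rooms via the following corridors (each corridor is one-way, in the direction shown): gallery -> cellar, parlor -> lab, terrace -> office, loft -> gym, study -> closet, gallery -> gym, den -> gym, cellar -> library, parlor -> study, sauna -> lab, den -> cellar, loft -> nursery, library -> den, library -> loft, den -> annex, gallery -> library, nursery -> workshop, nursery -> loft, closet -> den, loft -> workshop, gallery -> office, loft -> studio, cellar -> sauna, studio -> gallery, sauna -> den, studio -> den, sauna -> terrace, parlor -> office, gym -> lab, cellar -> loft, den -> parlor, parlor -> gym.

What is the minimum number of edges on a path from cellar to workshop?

Level 0: cellar
Level 1: library, loft, sauna
Level 2: den, gym, lab, nursery, studio, terrace, workshop
Level 3: annex, gallery, office, parlor
Level 4: study
Level 5: closet
workshop first appears at level 2.

2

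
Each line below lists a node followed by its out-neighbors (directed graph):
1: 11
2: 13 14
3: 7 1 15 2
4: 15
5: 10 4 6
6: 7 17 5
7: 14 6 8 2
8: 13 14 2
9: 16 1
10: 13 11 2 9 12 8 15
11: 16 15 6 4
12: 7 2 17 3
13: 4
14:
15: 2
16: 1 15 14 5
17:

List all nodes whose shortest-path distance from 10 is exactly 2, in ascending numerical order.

Level 0: 10
Level 1: 2, 8, 9, 11, 12, 13, 15
Level 2: 1, 3, 4, 6, 7, 14, 16, 17
Level 3: 5

1, 3, 4, 6, 7, 14, 16, 17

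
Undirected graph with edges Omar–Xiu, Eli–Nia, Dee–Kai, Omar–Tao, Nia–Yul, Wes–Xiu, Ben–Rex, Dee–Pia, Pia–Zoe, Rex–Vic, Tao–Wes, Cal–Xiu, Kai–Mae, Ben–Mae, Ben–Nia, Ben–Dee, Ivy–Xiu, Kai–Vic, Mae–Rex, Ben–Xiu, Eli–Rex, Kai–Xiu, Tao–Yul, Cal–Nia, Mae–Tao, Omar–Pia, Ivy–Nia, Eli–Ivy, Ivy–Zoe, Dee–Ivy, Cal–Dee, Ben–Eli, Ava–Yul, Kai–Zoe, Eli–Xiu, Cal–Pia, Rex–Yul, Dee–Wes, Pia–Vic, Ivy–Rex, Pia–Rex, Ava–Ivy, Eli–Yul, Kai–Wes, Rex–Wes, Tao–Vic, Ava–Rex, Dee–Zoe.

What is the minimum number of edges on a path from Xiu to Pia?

2

Level 0: Xiu
Level 1: Ben, Cal, Eli, Ivy, Kai, Omar, Wes
Level 2: Ava, Dee, Mae, Nia, Pia, Rex, Tao, Vic, Yul, Zoe
Pia first appears at level 2.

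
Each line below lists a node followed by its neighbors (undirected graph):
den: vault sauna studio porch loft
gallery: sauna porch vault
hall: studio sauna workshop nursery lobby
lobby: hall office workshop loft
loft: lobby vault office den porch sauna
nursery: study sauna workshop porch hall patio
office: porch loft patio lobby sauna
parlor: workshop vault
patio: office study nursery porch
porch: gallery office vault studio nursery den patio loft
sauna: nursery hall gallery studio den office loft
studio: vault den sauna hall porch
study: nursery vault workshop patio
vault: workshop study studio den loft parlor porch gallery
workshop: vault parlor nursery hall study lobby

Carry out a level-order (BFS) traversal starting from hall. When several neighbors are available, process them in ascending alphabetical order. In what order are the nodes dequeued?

hall, lobby, nursery, sauna, studio, workshop, loft, office, patio, porch, study, den, gallery, vault, parlor

Visit hall; enqueue lobby, nursery, sauna, studio, workshop → queue [lobby, nursery, sauna, studio, workshop]
Visit lobby; enqueue loft, office → queue [nursery, sauna, studio, workshop, loft, office]
Visit nursery; enqueue patio, porch, study → queue [sauna, studio, workshop, loft, office, patio, porch, study]
Visit sauna; enqueue den, gallery → queue [studio, workshop, loft, office, patio, porch, study, den, gallery]
Visit studio; enqueue vault → queue [workshop, loft, office, patio, porch, study, den, gallery, vault]
Visit workshop; enqueue parlor → queue [loft, office, patio, porch, study, den, gallery, vault, parlor]
Visit loft → queue [office, patio, porch, study, den, gallery, vault, parlor]
Visit office → queue [patio, porch, study, den, gallery, vault, parlor]
Visit patio → queue [porch, study, den, gallery, vault, parlor]
Visit porch → queue [study, den, gallery, vault, parlor]
Visit study → queue [den, gallery, vault, parlor]
Visit den → queue [gallery, vault, parlor]
Visit gallery → queue [vault, parlor]
Visit vault → queue [parlor]
Visit parlor → queue []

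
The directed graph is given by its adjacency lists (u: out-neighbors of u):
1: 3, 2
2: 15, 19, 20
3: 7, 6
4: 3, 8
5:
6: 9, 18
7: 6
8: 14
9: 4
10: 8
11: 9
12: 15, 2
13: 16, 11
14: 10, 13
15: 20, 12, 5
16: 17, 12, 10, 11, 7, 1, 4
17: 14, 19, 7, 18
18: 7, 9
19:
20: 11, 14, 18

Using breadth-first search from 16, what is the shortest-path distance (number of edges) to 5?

3

Level 0: 16
Level 1: 1, 4, 7, 10, 11, 12, 17
Level 2: 2, 3, 6, 8, 9, 14, 15, 18, 19
Level 3: 5, 13, 20
5 first appears at level 3.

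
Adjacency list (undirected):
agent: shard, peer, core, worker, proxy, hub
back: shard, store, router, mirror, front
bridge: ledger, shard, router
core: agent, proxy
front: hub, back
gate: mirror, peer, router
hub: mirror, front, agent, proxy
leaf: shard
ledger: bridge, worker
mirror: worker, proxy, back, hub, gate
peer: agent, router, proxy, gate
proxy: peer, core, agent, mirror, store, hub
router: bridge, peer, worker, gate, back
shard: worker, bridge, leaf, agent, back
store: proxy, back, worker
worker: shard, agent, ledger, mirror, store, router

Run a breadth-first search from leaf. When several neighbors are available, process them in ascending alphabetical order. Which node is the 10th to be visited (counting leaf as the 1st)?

proxy

Visit leaf; enqueue shard → queue [shard]
Visit shard; enqueue agent, back, bridge, worker → queue [agent, back, bridge, worker]
Visit agent; enqueue core, hub, peer, proxy → queue [back, bridge, worker, core, hub, peer, proxy]
Visit back; enqueue front, mirror, router, store → queue [bridge, worker, core, hub, peer, proxy, front, mirror, router, store]
Visit bridge; enqueue ledger → queue [worker, core, hub, peer, proxy, front, mirror, router, store, ledger]
Visit worker → queue [core, hub, peer, proxy, front, mirror, router, store, ledger]
Visit core → queue [hub, peer, proxy, front, mirror, router, store, ledger]
Visit hub → queue [peer, proxy, front, mirror, router, store, ledger]
Visit peer; enqueue gate → queue [proxy, front, mirror, router, store, ledger, gate]
Visit proxy → queue [front, mirror, router, store, ledger, gate]
Visit front → queue [mirror, router, store, ledger, gate]
Visit mirror → queue [router, store, ledger, gate]
Visit router → queue [store, ledger, gate]
Visit store → queue [ledger, gate]
Visit ledger → queue [gate]
Visit gate → queue []

Visit order: leaf, shard, agent, back, bridge, worker, core, hub, peer, proxy, front, mirror, router, store, ledger, gate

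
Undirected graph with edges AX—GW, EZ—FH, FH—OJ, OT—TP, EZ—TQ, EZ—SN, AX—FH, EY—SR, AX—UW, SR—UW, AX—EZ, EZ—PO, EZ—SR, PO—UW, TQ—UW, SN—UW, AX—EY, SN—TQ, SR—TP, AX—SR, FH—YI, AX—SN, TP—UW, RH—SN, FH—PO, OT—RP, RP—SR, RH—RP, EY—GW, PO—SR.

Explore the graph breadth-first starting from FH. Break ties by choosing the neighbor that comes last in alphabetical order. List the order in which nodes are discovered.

FH, YI, PO, OJ, EZ, AX, UW, SR, TQ, SN, GW, EY, TP, RP, RH, OT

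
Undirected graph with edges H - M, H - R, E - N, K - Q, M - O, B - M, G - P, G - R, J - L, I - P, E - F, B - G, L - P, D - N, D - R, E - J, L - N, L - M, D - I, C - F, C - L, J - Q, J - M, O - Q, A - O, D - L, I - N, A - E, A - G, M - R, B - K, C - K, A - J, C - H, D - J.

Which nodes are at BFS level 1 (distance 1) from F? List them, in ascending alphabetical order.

C, E

Level 0: F
Level 1: C, E
Level 2: A, H, J, K, L, N
Level 3: B, D, G, I, M, O, P, Q, R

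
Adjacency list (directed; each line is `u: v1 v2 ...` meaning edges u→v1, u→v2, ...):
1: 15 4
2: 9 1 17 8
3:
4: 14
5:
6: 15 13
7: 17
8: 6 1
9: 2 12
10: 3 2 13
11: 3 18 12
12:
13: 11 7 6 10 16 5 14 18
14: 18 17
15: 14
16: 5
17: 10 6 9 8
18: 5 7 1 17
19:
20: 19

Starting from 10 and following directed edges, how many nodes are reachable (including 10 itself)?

18

BFS from 10 visits: 10, 2, 3, 13, 1, 8, 9, 17, 5, 6, 7, 11, 14, 16, 18, 4, 15, 12
Reachable nodes: 18 of 20 total.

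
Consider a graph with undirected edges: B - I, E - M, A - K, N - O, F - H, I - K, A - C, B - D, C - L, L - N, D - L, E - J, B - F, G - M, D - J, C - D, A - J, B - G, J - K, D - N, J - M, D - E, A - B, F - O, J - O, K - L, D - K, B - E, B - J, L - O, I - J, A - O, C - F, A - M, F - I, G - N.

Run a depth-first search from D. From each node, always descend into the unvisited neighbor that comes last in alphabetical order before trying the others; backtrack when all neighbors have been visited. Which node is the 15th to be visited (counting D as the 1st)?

E

Visit D
D → N
N → O
O → L
L → K
K → J
J → M
M → G
G → B
B → I
I → F
F → H
F → C
C → A
B → E

Visit order: D, N, O, L, K, J, M, G, B, I, F, H, C, A, E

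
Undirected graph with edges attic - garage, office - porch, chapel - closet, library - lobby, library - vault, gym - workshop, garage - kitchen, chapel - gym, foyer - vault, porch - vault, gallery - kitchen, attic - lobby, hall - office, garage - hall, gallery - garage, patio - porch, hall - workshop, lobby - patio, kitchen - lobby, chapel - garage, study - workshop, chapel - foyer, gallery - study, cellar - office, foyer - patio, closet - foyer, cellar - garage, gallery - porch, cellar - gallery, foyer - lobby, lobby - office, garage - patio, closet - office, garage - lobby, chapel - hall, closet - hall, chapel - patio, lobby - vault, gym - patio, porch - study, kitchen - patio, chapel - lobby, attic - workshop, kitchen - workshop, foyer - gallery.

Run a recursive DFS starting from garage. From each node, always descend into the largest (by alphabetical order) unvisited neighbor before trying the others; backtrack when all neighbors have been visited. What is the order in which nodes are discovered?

garage → patio → porch → vault → lobby → office → hall → workshop → study → gallery → kitchen → foyer → closet → chapel → gym → cellar → attic → library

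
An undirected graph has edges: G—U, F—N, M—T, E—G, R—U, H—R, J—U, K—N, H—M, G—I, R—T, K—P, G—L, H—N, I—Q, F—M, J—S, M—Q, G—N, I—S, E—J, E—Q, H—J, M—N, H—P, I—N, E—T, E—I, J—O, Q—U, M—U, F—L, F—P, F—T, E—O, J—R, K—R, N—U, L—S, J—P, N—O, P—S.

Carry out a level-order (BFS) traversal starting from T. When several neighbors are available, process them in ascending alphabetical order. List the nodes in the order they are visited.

Visit T; enqueue E, F, M, R → queue [E, F, M, R]
Visit E; enqueue G, I, J, O, Q → queue [F, M, R, G, I, J, O, Q]
Visit F; enqueue L, N, P → queue [M, R, G, I, J, O, Q, L, N, P]
Visit M; enqueue H, U → queue [R, G, I, J, O, Q, L, N, P, H, U]
Visit R; enqueue K → queue [G, I, J, O, Q, L, N, P, H, U, K]
Visit G → queue [I, J, O, Q, L, N, P, H, U, K]
Visit I; enqueue S → queue [J, O, Q, L, N, P, H, U, K, S]
Visit J → queue [O, Q, L, N, P, H, U, K, S]
Visit O → queue [Q, L, N, P, H, U, K, S]
Visit Q → queue [L, N, P, H, U, K, S]
Visit L → queue [N, P, H, U, K, S]
Visit N → queue [P, H, U, K, S]
Visit P → queue [H, U, K, S]
Visit H → queue [U, K, S]
Visit U → queue [K, S]
Visit K → queue [S]
Visit S → queue []

T, E, F, M, R, G, I, J, O, Q, L, N, P, H, U, K, S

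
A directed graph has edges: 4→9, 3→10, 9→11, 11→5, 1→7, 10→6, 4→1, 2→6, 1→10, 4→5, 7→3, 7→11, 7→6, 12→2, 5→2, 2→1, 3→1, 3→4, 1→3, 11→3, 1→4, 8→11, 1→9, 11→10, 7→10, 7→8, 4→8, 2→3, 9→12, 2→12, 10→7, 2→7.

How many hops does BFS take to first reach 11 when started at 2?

2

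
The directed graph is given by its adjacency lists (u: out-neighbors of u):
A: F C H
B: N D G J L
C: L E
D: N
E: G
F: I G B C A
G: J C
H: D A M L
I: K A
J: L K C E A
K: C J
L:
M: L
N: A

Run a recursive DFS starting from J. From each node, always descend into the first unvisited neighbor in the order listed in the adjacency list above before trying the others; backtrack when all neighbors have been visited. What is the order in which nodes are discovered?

Visit J
J → L
J → K
K → C
C → E
E → G
J → A
A → F
F → I
F → B
B → N
B → D
A → H
H → M

J -> L -> K -> C -> E -> G -> A -> F -> I -> B -> N -> D -> H -> M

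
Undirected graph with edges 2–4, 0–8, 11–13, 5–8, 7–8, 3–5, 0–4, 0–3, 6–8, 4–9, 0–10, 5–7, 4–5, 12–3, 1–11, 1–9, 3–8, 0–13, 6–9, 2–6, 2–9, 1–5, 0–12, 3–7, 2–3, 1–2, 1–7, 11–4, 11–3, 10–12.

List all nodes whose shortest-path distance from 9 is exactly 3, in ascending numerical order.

10, 12, 13

Level 0: 9
Level 1: 1, 2, 4, 6
Level 2: 0, 3, 5, 7, 8, 11
Level 3: 10, 12, 13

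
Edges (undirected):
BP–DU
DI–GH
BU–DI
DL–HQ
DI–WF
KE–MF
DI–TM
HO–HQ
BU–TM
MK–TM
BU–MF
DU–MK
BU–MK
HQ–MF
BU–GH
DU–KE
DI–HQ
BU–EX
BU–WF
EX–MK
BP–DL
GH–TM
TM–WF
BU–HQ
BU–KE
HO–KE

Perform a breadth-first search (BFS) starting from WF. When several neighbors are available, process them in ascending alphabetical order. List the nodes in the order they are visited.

Visit WF; enqueue BU, DI, TM → queue [BU, DI, TM]
Visit BU; enqueue EX, GH, HQ, KE, MF, MK → queue [DI, TM, EX, GH, HQ, KE, MF, MK]
Visit DI → queue [TM, EX, GH, HQ, KE, MF, MK]
Visit TM → queue [EX, GH, HQ, KE, MF, MK]
Visit EX → queue [GH, HQ, KE, MF, MK]
Visit GH → queue [HQ, KE, MF, MK]
Visit HQ; enqueue DL, HO → queue [KE, MF, MK, DL, HO]
Visit KE; enqueue DU → queue [MF, MK, DL, HO, DU]
Visit MF → queue [MK, DL, HO, DU]
Visit MK → queue [DL, HO, DU]
Visit DL; enqueue BP → queue [HO, DU, BP]
Visit HO → queue [DU, BP]
Visit DU → queue [BP]
Visit BP → queue []

WF, BU, DI, TM, EX, GH, HQ, KE, MF, MK, DL, HO, DU, BP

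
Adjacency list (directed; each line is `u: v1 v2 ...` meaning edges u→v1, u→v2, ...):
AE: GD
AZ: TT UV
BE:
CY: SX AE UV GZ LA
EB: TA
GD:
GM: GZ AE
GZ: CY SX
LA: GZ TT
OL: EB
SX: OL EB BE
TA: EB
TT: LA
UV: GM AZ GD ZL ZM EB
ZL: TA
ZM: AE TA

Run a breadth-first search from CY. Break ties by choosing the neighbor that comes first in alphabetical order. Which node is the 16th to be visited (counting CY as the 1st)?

TA

Visit CY; enqueue AE, GZ, LA, SX, UV → queue [AE, GZ, LA, SX, UV]
Visit AE; enqueue GD → queue [GZ, LA, SX, UV, GD]
Visit GZ → queue [LA, SX, UV, GD]
Visit LA; enqueue TT → queue [SX, UV, GD, TT]
Visit SX; enqueue BE, EB, OL → queue [UV, GD, TT, BE, EB, OL]
Visit UV; enqueue AZ, GM, ZL, ZM → queue [GD, TT, BE, EB, OL, AZ, GM, ZL, ZM]
Visit GD → queue [TT, BE, EB, OL, AZ, GM, ZL, ZM]
Visit TT → queue [BE, EB, OL, AZ, GM, ZL, ZM]
Visit BE → queue [EB, OL, AZ, GM, ZL, ZM]
Visit EB; enqueue TA → queue [OL, AZ, GM, ZL, ZM, TA]
Visit OL → queue [AZ, GM, ZL, ZM, TA]
Visit AZ → queue [GM, ZL, ZM, TA]
Visit GM → queue [ZL, ZM, TA]
Visit ZL → queue [ZM, TA]
Visit ZM → queue [TA]
Visit TA → queue []

Visit order: CY, AE, GZ, LA, SX, UV, GD, TT, BE, EB, OL, AZ, GM, ZL, ZM, TA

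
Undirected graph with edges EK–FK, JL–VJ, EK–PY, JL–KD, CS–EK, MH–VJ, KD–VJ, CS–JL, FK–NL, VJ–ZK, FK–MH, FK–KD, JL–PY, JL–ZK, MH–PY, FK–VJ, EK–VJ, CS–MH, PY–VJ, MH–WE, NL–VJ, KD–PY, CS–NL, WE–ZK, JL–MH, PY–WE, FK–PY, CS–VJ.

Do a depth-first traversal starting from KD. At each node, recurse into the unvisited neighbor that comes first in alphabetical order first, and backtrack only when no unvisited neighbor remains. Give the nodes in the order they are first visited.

Visit KD
KD → FK
FK → EK
EK → CS
CS → JL
JL → MH
MH → PY
PY → VJ
VJ → NL
VJ → ZK
ZK → WE

KD, FK, EK, CS, JL, MH, PY, VJ, NL, ZK, WE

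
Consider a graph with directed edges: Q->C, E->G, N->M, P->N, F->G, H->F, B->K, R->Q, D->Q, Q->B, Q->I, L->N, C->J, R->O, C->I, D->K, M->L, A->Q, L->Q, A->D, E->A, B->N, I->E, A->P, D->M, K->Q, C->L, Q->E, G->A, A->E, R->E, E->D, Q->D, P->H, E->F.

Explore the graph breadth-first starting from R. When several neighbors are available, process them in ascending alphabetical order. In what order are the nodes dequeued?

R → E → O → Q → A → D → F → G → B → C → I → P → K → M → N → J → L → H

Visit R; enqueue E, O, Q → queue [E, O, Q]
Visit E; enqueue A, D, F, G → queue [O, Q, A, D, F, G]
Visit O → queue [Q, A, D, F, G]
Visit Q; enqueue B, C, I → queue [A, D, F, G, B, C, I]
Visit A; enqueue P → queue [D, F, G, B, C, I, P]
Visit D; enqueue K, M → queue [F, G, B, C, I, P, K, M]
Visit F → queue [G, B, C, I, P, K, M]
Visit G → queue [B, C, I, P, K, M]
Visit B; enqueue N → queue [C, I, P, K, M, N]
Visit C; enqueue J, L → queue [I, P, K, M, N, J, L]
Visit I → queue [P, K, M, N, J, L]
Visit P; enqueue H → queue [K, M, N, J, L, H]
Visit K → queue [M, N, J, L, H]
Visit M → queue [N, J, L, H]
Visit N → queue [J, L, H]
Visit J → queue [L, H]
Visit L → queue [H]
Visit H → queue []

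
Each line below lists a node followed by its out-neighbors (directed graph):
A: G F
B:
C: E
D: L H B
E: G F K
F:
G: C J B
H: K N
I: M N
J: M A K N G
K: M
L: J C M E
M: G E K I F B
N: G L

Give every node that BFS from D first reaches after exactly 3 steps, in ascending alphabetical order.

A, F, G, I

Level 0: D
Level 1: B, H, L
Level 2: C, E, J, K, M, N
Level 3: A, F, G, I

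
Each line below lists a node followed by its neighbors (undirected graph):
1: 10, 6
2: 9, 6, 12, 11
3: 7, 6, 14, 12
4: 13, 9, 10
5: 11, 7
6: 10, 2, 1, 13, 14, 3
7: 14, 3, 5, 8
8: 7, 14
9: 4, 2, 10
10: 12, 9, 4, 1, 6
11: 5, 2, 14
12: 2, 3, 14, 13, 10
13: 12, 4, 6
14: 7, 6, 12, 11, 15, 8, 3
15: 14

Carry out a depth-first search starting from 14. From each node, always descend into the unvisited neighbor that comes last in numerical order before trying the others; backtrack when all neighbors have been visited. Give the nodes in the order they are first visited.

14 -> 15 -> 12 -> 13 -> 6 -> 10 -> 9 -> 4 -> 2 -> 11 -> 5 -> 7 -> 8 -> 3 -> 1

Visit 14
14 → 15
14 → 12
12 → 13
13 → 6
6 → 10
10 → 9
9 → 4
9 → 2
2 → 11
11 → 5
5 → 7
7 → 8
7 → 3
10 → 1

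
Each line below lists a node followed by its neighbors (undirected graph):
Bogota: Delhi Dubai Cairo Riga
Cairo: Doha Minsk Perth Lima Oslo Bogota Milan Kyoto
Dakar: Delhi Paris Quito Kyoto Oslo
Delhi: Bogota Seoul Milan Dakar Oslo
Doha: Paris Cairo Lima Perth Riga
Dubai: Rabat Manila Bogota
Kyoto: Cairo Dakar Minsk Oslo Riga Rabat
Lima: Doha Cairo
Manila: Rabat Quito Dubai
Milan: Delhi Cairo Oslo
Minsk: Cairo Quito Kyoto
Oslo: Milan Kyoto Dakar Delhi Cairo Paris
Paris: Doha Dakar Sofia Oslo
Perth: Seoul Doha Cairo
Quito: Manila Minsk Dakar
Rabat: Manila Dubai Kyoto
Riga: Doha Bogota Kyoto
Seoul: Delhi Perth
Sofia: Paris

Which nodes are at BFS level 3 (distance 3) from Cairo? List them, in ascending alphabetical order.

Level 0: Cairo
Level 1: Bogota, Doha, Kyoto, Lima, Milan, Minsk, Oslo, Perth
Level 2: Dakar, Delhi, Dubai, Paris, Quito, Rabat, Riga, Seoul
Level 3: Manila, Sofia

Manila, Sofia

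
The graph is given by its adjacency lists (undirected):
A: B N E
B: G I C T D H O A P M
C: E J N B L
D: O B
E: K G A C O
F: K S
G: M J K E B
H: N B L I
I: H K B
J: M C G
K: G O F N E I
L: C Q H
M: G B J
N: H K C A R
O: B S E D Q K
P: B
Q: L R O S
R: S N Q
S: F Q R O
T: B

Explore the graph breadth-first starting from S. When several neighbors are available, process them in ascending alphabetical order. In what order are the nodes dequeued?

Visit S; enqueue F, O, Q, R → queue [F, O, Q, R]
Visit F; enqueue K → queue [O, Q, R, K]
Visit O; enqueue B, D, E → queue [Q, R, K, B, D, E]
Visit Q; enqueue L → queue [R, K, B, D, E, L]
Visit R; enqueue N → queue [K, B, D, E, L, N]
Visit K; enqueue G, I → queue [B, D, E, L, N, G, I]
Visit B; enqueue A, C, H, M, P, T → queue [D, E, L, N, G, I, A, C, H, M, P, T]
Visit D → queue [E, L, N, G, I, A, C, H, M, P, T]
Visit E → queue [L, N, G, I, A, C, H, M, P, T]
Visit L → queue [N, G, I, A, C, H, M, P, T]
Visit N → queue [G, I, A, C, H, M, P, T]
Visit G; enqueue J → queue [I, A, C, H, M, P, T, J]
Visit I → queue [A, C, H, M, P, T, J]
Visit A → queue [C, H, M, P, T, J]
Visit C → queue [H, M, P, T, J]
Visit H → queue [M, P, T, J]
Visit M → queue [P, T, J]
Visit P → queue [T, J]
Visit T → queue [J]
Visit J → queue []

S -> F -> O -> Q -> R -> K -> B -> D -> E -> L -> N -> G -> I -> A -> C -> H -> M -> P -> T -> J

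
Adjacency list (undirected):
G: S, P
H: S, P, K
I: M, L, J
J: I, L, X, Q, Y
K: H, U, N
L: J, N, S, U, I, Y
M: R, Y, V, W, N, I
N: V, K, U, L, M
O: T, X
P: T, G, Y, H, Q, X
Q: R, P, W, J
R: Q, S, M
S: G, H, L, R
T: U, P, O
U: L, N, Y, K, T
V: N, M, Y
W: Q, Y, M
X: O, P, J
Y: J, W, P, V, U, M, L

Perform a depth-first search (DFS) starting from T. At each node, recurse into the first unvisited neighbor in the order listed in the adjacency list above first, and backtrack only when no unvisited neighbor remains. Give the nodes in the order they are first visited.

Visit T
T → U
U → L
L → J
J → I
I → M
M → R
R → Q
Q → P
P → G
G → S
S → H
H → K
K → N
N → V
V → Y
Y → W
P → X
X → O

T U L J I M R Q P G S H K N V Y W X O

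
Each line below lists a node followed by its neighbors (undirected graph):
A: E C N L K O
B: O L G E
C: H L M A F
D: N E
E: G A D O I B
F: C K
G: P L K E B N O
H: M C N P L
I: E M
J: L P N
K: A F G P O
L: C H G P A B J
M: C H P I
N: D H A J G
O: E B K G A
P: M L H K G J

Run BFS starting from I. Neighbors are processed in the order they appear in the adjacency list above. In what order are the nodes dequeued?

Visit I; enqueue E, M → queue [E, M]
Visit E; enqueue G, A, D, O, B → queue [M, G, A, D, O, B]
Visit M; enqueue C, H, P → queue [G, A, D, O, B, C, H, P]
Visit G; enqueue L, K, N → queue [A, D, O, B, C, H, P, L, K, N]
Visit A → queue [D, O, B, C, H, P, L, K, N]
Visit D → queue [O, B, C, H, P, L, K, N]
Visit O → queue [B, C, H, P, L, K, N]
Visit B → queue [C, H, P, L, K, N]
Visit C; enqueue F → queue [H, P, L, K, N, F]
Visit H → queue [P, L, K, N, F]
Visit P; enqueue J → queue [L, K, N, F, J]
Visit L → queue [K, N, F, J]
Visit K → queue [N, F, J]
Visit N → queue [F, J]
Visit F → queue [J]
Visit J → queue []

I, E, M, G, A, D, O, B, C, H, P, L, K, N, F, J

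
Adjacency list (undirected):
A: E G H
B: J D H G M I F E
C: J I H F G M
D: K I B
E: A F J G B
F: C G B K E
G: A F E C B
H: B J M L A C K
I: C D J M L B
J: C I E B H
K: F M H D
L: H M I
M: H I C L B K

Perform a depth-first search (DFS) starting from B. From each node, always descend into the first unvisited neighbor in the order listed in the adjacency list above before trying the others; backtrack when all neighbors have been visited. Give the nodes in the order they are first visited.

Visit B
B → J
J → C
C → I
I → D
D → K
K → F
F → G
G → A
A → E
A → H
H → M
M → L

B, J, C, I, D, K, F, G, A, E, H, M, L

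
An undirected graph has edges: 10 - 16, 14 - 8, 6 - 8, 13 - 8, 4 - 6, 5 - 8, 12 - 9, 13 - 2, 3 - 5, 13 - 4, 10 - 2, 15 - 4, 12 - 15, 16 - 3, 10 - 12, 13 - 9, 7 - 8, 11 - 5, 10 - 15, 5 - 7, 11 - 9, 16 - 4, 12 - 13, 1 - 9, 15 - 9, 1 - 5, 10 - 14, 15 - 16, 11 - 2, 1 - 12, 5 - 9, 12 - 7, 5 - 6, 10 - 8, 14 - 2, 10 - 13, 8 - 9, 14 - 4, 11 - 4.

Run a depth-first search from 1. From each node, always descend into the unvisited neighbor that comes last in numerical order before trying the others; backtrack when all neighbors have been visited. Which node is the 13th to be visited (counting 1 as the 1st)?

6

Visit 1
1 → 12
12 → 15
15 → 16
16 → 10
10 → 14
14 → 8
8 → 13
13 → 9
9 → 11
11 → 5
5 → 7
5 → 6
6 → 4
5 → 3
11 → 2

Visit order: 1, 12, 15, 16, 10, 14, 8, 13, 9, 11, 5, 7, 6, 4, 3, 2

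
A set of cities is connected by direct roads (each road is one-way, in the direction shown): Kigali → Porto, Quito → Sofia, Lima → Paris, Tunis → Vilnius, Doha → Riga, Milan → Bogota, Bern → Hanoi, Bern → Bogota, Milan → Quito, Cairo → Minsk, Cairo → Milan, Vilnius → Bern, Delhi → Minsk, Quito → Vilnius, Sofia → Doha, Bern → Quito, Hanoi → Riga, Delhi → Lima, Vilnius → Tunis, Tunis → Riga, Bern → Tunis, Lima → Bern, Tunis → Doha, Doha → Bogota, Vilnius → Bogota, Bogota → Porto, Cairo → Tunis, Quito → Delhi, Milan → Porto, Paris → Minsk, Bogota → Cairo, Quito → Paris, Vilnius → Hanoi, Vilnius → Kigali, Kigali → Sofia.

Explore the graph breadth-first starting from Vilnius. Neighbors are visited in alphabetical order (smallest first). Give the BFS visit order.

Visit Vilnius; enqueue Bern, Bogota, Hanoi, Kigali, Tunis → queue [Bern, Bogota, Hanoi, Kigali, Tunis]
Visit Bern; enqueue Quito → queue [Bogota, Hanoi, Kigali, Tunis, Quito]
Visit Bogota; enqueue Cairo, Porto → queue [Hanoi, Kigali, Tunis, Quito, Cairo, Porto]
Visit Hanoi; enqueue Riga → queue [Kigali, Tunis, Quito, Cairo, Porto, Riga]
Visit Kigali; enqueue Sofia → queue [Tunis, Quito, Cairo, Porto, Riga, Sofia]
Visit Tunis; enqueue Doha → queue [Quito, Cairo, Porto, Riga, Sofia, Doha]
Visit Quito; enqueue Delhi, Paris → queue [Cairo, Porto, Riga, Sofia, Doha, Delhi, Paris]
Visit Cairo; enqueue Milan, Minsk → queue [Porto, Riga, Sofia, Doha, Delhi, Paris, Milan, Minsk]
Visit Porto → queue [Riga, Sofia, Doha, Delhi, Paris, Milan, Minsk]
Visit Riga → queue [Sofia, Doha, Delhi, Paris, Milan, Minsk]
Visit Sofia → queue [Doha, Delhi, Paris, Milan, Minsk]
Visit Doha → queue [Delhi, Paris, Milan, Minsk]
Visit Delhi; enqueue Lima → queue [Paris, Milan, Minsk, Lima]
Visit Paris → queue [Milan, Minsk, Lima]
Visit Milan → queue [Minsk, Lima]
Visit Minsk → queue [Lima]
Visit Lima → queue []

Vilnius Bern Bogota Hanoi Kigali Tunis Quito Cairo Porto Riga Sofia Doha Delhi Paris Milan Minsk Lima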